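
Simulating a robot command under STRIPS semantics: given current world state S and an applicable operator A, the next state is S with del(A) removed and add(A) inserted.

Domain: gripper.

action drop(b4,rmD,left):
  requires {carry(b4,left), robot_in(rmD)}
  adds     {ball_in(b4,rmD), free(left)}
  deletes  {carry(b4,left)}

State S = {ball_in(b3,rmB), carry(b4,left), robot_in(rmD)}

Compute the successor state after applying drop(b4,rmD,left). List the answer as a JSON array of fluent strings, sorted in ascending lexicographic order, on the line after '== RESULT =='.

Progress:
  pre ⊆ S: {carry(b4,left), robot_in(rmD)} ⊆ S  — applicable
  S \ del = {ball_in(b3,rmB), robot_in(rmD)}
  ∪ add   = {ball_in(b3,rmB), ball_in(b4,rmD), free(left), robot_in(rmD)}

== RESULT ==
["ball_in(b3,rmB)", "ball_in(b4,rmD)", "free(left)", "robot_in(rmD)"]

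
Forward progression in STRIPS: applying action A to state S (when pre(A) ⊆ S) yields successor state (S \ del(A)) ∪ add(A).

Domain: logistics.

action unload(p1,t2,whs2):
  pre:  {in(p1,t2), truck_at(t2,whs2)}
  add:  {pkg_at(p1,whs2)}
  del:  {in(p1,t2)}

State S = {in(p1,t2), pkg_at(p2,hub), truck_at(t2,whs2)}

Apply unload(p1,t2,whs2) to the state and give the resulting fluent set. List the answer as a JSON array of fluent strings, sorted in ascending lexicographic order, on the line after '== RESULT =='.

Progress:
  pre ⊆ S: {in(p1,t2), truck_at(t2,whs2)} ⊆ S  — applicable
  S \ del = {pkg_at(p2,hub), truck_at(t2,whs2)}
  ∪ add   = {pkg_at(p1,whs2), pkg_at(p2,hub), truck_at(t2,whs2)}

== RESULT ==
["pkg_at(p1,whs2)", "pkg_at(p2,hub)", "truck_at(t2,whs2)"]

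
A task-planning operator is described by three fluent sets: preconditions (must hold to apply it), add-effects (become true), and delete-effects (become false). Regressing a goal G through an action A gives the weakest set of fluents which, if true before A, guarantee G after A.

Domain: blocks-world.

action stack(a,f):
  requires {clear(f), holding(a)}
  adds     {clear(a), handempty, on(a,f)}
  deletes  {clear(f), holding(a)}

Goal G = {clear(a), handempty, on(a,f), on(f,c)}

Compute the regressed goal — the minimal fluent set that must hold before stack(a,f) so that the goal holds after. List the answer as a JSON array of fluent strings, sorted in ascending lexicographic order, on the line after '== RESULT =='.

Compute (G \ add) ∪ pre:
  G ∩ del = {}  (empty — regression defined)
  G \ add = {clear(a), handempty, on(a,f), on(f,c)} \ {clear(a), handempty, on(a,f)} = {on(f,c)}
  ∪ pre   = {on(f,c)} ∪ {clear(f), holding(a)}
          = {clear(f), holding(a), on(f,c)}

== RESULT ==
["clear(f)", "holding(a)", "on(f,c)"]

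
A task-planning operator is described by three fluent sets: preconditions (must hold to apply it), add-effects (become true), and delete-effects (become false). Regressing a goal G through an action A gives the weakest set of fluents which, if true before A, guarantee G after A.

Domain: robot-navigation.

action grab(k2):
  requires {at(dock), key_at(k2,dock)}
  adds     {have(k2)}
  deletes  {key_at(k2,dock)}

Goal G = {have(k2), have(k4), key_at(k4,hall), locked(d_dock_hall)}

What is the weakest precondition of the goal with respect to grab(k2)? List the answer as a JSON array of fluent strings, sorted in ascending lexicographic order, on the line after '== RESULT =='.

Regress:
  G ∩ del = {}  (empty — regression defined)
  G \ add = {have(k2), have(k4), key_at(k4,hall), locked(d_dock_hall)} \ {have(k2)} = {have(k4), key_at(k4,hall), locked(d_dock_hall)}
  ∪ pre   = {have(k4), key_at(k4,hall), locked(d_dock_hall)} ∪ {at(dock), key_at(k2,dock)}
          = {at(dock), have(k4), key_at(k2,dock), key_at(k4,hall), locked(d_dock_hall)}

== RESULT ==
["at(dock)", "have(k4)", "key_at(k2,dock)", "key_at(k4,hall)", "locked(d_dock_hall)"]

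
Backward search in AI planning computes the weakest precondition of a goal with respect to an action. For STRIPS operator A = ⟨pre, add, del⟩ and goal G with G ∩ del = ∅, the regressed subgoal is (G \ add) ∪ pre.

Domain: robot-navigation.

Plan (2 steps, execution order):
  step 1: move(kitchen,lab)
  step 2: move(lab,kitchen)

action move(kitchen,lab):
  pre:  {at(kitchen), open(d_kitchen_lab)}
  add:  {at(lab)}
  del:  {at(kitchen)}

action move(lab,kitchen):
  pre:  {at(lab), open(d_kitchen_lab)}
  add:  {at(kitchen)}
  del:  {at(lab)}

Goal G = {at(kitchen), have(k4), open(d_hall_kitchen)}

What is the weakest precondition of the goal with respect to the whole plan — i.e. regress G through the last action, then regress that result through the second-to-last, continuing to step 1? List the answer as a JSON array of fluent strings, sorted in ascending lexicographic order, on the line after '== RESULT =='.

Work backward from the goal:
  through step 2 (move(lab,kitchen)): drop {at(kitchen)}, keep {have(k4), open(d_hall_kitchen)}, require {at(lab), open(d_kitchen_lab)}
    → {at(lab), have(k4), open(d_hall_kitchen), open(d_kitchen_lab)}
  through step 1 (move(kitchen,lab)): drop {at(lab)}, keep {have(k4), open(d_hall_kitchen), open(d_kitchen_lab)}, require {at(kitchen), open(d_kitchen_lab)}
    → {at(kitchen), have(k4), open(d_hall_kitchen), open(d_kitchen_lab)}

== RESULT ==
["at(kitchen)", "have(k4)", "open(d_hall_kitchen)", "open(d_kitchen_lab)"]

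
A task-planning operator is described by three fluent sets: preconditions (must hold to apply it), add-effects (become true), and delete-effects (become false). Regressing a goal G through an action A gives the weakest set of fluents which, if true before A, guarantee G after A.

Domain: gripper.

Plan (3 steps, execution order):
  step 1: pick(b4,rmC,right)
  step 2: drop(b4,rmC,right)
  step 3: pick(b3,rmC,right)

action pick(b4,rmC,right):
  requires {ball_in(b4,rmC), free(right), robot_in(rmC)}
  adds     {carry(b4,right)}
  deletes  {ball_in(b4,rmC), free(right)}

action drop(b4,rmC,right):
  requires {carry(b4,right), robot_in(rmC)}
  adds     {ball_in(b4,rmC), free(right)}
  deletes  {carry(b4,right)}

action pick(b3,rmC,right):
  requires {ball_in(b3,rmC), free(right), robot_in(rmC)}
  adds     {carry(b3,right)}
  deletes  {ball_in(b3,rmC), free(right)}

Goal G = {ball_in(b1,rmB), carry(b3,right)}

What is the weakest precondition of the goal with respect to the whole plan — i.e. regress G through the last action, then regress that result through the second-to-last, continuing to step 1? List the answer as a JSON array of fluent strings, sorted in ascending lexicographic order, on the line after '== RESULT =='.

Regress step by step:
  through step 3 (pick(b3,rmC,right)): drop {carry(b3,right)}, keep {ball_in(b1,rmB)}, require {ball_in(b3,rmC), free(right), robot_in(rmC)}
    → {ball_in(b1,rmB), ball_in(b3,rmC), free(right), robot_in(rmC)}
  through step 2 (drop(b4,rmC,right)): drop {free(right)}, keep {ball_in(b1,rmB), ball_in(b3,rmC), robot_in(rmC)}, require {carry(b4,right), robot_in(rmC)}
    → {ball_in(b1,rmB), ball_in(b3,rmC), carry(b4,right), robot_in(rmC)}
  through step 1 (pick(b4,rmC,right)): drop {carry(b4,right)}, keep {ball_in(b1,rmB), ball_in(b3,rmC), robot_in(rmC)}, require {ball_in(b4,rmC), free(right), robot_in(rmC)}
    → {ball_in(b1,rmB), ball_in(b3,rmC), ball_in(b4,rmC), free(right), robot_in(rmC)}

== RESULT ==
["ball_in(b1,rmB)", "ball_in(b3,rmC)", "ball_in(b4,rmC)", "free(right)", "robot_in(rmC)"]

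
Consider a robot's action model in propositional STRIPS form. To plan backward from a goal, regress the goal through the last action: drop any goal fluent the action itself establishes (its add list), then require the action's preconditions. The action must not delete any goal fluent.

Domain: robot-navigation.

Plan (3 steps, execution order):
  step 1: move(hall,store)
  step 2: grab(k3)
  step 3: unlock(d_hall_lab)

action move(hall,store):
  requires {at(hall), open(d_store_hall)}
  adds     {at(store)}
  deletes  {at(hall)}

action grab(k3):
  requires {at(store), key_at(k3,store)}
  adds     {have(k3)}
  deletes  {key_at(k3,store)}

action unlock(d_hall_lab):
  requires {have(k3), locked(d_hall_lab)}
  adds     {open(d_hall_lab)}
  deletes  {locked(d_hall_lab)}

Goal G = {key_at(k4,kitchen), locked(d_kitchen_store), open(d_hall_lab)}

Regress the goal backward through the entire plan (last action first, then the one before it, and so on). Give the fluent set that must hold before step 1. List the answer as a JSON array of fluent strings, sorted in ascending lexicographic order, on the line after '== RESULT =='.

Regress step by step:
  through step 3 (unlock(d_hall_lab)): drop {open(d_hall_lab)}, keep {key_at(k4,kitchen), locked(d_kitchen_store)}, require {have(k3), locked(d_hall_lab)}
    → {have(k3), key_at(k4,kitchen), locked(d_hall_lab), locked(d_kitchen_store)}
  through step 2 (grab(k3)): drop {have(k3)}, keep {key_at(k4,kitchen), locked(d_hall_lab), locked(d_kitchen_store)}, require {at(store), key_at(k3,store)}
    → {at(store), key_at(k3,store), key_at(k4,kitchen), locked(d_hall_lab), locked(d_kitchen_store)}
  through step 1 (move(hall,store)): drop {at(store)}, keep {key_at(k3,store), key_at(k4,kitchen), locked(d_hall_lab), locked(d_kitchen_store)}, require {at(hall), open(d_store_hall)}
    → {at(hall), key_at(k3,store), key_at(k4,kitchen), locked(d_hall_lab), locked(d_kitchen_store), open(d_store_hall)}

== RESULT ==
["at(hall)", "key_at(k3,store)", "key_at(k4,kitchen)", "locked(d_hall_lab)", "locked(d_kitchen_store)", "open(d_store_hall)"]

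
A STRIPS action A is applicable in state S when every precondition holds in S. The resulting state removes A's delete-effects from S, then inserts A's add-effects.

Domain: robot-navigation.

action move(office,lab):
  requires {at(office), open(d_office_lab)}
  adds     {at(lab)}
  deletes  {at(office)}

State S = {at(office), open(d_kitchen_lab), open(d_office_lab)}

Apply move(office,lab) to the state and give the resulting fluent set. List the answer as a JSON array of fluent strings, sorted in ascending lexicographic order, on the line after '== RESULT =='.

Progress:
  pre ⊆ S: {at(office), open(d_office_lab)} ⊆ S  — applicable
  S \ del = {open(d_kitchen_lab), open(d_office_lab)}
  ∪ add   = {at(lab), open(d_kitchen_lab), open(d_office_lab)}

== RESULT ==
["at(lab)", "open(d_kitchen_lab)", "open(d_office_lab)"]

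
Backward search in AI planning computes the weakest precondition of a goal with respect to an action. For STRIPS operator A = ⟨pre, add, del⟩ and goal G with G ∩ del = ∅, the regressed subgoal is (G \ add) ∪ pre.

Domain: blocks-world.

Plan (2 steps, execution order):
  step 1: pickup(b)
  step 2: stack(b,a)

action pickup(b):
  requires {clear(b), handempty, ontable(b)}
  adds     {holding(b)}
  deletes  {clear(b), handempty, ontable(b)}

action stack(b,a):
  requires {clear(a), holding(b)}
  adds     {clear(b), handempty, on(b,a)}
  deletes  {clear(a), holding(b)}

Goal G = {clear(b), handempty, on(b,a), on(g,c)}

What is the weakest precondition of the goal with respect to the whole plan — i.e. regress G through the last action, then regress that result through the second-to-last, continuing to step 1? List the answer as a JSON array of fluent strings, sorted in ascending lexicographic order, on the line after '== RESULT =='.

Regress step by step:
  through step 2 (stack(b,a)): drop {clear(b), handempty, on(b,a)}, keep {on(g,c)}, require {clear(a), holding(b)}
    → {clear(a), holding(b), on(g,c)}
  through step 1 (pickup(b)): drop {holding(b)}, keep {clear(a), on(g,c)}, require {clear(b), handempty, ontable(b)}
    → {clear(a), clear(b), handempty, on(g,c), ontable(b)}

== RESULT ==
["clear(a)", "clear(b)", "handempty", "on(g,c)", "ontable(b)"]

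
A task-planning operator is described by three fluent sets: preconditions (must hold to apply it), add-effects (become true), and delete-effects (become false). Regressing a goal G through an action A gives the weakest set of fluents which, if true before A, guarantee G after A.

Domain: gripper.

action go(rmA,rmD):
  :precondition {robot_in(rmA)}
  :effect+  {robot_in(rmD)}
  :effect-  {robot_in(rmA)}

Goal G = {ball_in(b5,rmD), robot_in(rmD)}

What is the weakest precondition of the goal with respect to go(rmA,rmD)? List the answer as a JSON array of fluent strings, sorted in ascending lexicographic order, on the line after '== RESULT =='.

Compute (G \ add) ∪ pre:
  G ∩ del = {}  (empty — regression defined)
  G \ add = {ball_in(b5,rmD), robot_in(rmD)} \ {robot_in(rmD)} = {ball_in(b5,rmD)}
  ∪ pre   = {ball_in(b5,rmD)} ∪ {robot_in(rmA)}
          = {ball_in(b5,rmD), robot_in(rmA)}

== RESULT ==
["ball_in(b5,rmD)", "robot_in(rmA)"]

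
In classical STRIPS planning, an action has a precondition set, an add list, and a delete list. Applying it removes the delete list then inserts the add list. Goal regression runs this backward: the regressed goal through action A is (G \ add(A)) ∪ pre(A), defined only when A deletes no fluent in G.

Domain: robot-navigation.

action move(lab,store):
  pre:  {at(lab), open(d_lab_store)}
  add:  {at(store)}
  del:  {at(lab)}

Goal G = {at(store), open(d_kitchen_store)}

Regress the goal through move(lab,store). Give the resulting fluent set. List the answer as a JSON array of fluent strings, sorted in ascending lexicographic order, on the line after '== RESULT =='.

Compute (G \ add) ∪ pre:
  G ∩ del = {}  (empty — regression defined)
  G \ add = {at(store), open(d_kitchen_store)} \ {at(store)} = {open(d_kitchen_store)}
  ∪ pre   = {open(d_kitchen_store)} ∪ {at(lab), open(d_lab_store)}
          = {at(lab), open(d_kitchen_store), open(d_lab_store)}

== RESULT ==
["at(lab)", "open(d_kitchen_store)", "open(d_lab_store)"]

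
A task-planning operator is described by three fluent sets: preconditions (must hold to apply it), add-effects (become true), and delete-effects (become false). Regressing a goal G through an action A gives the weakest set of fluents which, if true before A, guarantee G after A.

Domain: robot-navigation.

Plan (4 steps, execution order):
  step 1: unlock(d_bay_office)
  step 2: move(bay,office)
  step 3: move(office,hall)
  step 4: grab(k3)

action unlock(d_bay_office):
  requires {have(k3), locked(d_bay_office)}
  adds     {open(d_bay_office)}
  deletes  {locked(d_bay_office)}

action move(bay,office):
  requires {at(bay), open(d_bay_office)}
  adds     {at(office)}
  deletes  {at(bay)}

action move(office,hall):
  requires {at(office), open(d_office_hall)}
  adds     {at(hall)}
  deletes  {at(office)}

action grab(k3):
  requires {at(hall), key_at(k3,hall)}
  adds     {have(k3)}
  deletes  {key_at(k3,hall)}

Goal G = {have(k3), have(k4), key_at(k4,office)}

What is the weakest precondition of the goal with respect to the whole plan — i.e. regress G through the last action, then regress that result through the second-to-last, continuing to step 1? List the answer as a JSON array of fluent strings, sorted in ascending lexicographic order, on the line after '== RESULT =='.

Regress step by step:
  through step 4 (grab(k3)): drop {have(k3)}, keep {have(k4), key_at(k4,office)}, require {at(hall), key_at(k3,hall)}
    → {at(hall), have(k4), key_at(k3,hall), key_at(k4,office)}
  through step 3 (move(office,hall)): drop {at(hall)}, keep {have(k4), key_at(k3,hall), key_at(k4,office)}, require {at(office), open(d_office_hall)}
    → {at(office), have(k4), key_at(k3,hall), key_at(k4,office), open(d_office_hall)}
  through step 2 (move(bay,office)): drop {at(office)}, keep {have(k4), key_at(k3,hall), key_at(k4,office), open(d_office_hall)}, require {at(bay), open(d_bay_office)}
    → {at(bay), have(k4), key_at(k3,hall), key_at(k4,office), open(d_bay_office), open(d_office_hall)}
  through step 1 (unlock(d_bay_office)): drop {open(d_bay_office)}, keep {at(bay), have(k4), key_at(k3,hall), key_at(k4,office), open(d_office_hall)}, require {have(k3), locked(d_bay_office)}
    → {at(bay), have(k3), have(k4), key_at(k3,hall), key_at(k4,office), locked(d_bay_office), open(d_office_hall)}

== RESULT ==
["at(bay)", "have(k3)", "have(k4)", "key_at(k3,hall)", "key_at(k4,office)", "locked(d_bay_office)", "open(d_office_hall)"]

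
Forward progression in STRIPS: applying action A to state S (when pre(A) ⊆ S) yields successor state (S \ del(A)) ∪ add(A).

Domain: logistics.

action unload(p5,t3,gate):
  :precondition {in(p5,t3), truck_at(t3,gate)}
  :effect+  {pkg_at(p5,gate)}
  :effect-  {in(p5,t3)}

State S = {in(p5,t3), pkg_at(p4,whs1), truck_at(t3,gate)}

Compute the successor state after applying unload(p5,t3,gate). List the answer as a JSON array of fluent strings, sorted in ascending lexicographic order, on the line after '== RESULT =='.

Compute (S \ del) ∪ add:
  pre ⊆ S: {in(p5,t3), truck_at(t3,gate)} ⊆ S  — applicable
  S \ del = {pkg_at(p4,whs1), truck_at(t3,gate)}
  ∪ add   = {pkg_at(p4,whs1), pkg_at(p5,gate), truck_at(t3,gate)}

== RESULT ==
["pkg_at(p4,whs1)", "pkg_at(p5,gate)", "truck_at(t3,gate)"]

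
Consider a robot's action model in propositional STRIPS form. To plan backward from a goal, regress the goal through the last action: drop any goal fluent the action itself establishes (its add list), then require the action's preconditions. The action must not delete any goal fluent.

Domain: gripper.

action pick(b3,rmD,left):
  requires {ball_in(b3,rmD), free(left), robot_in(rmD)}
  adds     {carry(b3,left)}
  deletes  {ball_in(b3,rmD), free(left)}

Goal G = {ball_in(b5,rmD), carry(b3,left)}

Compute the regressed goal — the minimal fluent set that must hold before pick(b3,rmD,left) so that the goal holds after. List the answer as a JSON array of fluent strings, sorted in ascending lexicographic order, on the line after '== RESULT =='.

Compute (G \ add) ∪ pre:
  G ∩ del = {}  (empty — regression defined)
  G \ add = {ball_in(b5,rmD), carry(b3,left)} \ {carry(b3,left)} = {ball_in(b5,rmD)}
  ∪ pre   = {ball_in(b5,rmD)} ∪ {ball_in(b3,rmD), free(left), robot_in(rmD)}
          = {ball_in(b3,rmD), ball_in(b5,rmD), free(left), robot_in(rmD)}

== RESULT ==
["ball_in(b3,rmD)", "ball_in(b5,rmD)", "free(left)", "robot_in(rmD)"]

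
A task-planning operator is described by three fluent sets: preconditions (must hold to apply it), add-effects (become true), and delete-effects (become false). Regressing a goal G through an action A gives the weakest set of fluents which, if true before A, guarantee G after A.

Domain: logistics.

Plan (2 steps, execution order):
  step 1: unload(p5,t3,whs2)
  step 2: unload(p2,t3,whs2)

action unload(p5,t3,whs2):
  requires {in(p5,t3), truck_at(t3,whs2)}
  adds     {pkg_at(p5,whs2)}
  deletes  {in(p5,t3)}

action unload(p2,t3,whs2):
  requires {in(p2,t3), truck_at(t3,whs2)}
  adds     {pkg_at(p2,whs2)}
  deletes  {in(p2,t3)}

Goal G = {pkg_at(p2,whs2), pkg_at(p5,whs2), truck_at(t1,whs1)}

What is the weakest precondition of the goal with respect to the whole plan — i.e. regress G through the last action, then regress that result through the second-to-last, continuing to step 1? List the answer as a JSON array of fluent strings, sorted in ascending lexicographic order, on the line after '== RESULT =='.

Work backward from the goal:
  through step 2 (unload(p2,t3,whs2)): drop {pkg_at(p2,whs2)}, keep {pkg_at(p5,whs2), truck_at(t1,whs1)}, require {in(p2,t3), truck_at(t3,whs2)}
    → {in(p2,t3), pkg_at(p5,whs2), truck_at(t1,whs1), truck_at(t3,whs2)}
  through step 1 (unload(p5,t3,whs2)): drop {pkg_at(p5,whs2)}, keep {in(p2,t3), truck_at(t1,whs1), truck_at(t3,whs2)}, require {in(p5,t3), truck_at(t3,whs2)}
    → {in(p2,t3), in(p5,t3), truck_at(t1,whs1), truck_at(t3,whs2)}

== RESULT ==
["in(p2,t3)", "in(p5,t3)", "truck_at(t1,whs1)", "truck_at(t3,whs2)"]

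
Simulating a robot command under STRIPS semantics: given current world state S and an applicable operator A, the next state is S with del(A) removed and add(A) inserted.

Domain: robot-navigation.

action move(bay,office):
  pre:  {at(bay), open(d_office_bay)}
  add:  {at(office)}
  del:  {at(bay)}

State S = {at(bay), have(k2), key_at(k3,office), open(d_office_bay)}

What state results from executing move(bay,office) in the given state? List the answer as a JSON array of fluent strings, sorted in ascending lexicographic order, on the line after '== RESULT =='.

Compute (S \ del) ∪ add:
  pre ⊆ S: {at(bay), open(d_office_bay)} ⊆ S  — applicable
  S \ del = {have(k2), key_at(k3,office), open(d_office_bay)}
  ∪ add   = {at(office), have(k2), key_at(k3,office), open(d_office_bay)}

== RESULT ==
["at(office)", "have(k2)", "key_at(k3,office)", "open(d_office_bay)"]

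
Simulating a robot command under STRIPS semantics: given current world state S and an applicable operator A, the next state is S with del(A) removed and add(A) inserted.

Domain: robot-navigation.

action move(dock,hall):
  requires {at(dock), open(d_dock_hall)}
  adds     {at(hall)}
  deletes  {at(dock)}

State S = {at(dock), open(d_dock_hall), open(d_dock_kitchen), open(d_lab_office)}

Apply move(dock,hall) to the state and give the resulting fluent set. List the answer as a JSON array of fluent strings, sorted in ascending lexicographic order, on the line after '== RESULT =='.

Progress:
  pre ⊆ S: {at(dock), open(d_dock_hall)} ⊆ S  — applicable
  S \ del = {open(d_dock_hall), open(d_dock_kitchen), open(d_lab_office)}
  ∪ add   = {at(hall), open(d_dock_hall), open(d_dock_kitchen), open(d_lab_office)}

== RESULT ==
["at(hall)", "open(d_dock_hall)", "open(d_dock_kitchen)", "open(d_lab_office)"]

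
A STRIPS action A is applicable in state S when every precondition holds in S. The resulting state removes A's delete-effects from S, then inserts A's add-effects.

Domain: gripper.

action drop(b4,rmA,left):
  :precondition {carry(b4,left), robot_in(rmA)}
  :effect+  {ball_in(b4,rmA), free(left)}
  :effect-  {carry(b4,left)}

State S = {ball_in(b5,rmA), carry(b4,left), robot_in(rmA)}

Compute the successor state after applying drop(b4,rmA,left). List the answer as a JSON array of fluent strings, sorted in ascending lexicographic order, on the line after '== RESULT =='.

Progress:
  pre ⊆ S: {carry(b4,left), robot_in(rmA)} ⊆ S  — applicable
  S \ del = {ball_in(b5,rmA), robot_in(rmA)}
  ∪ add   = {ball_in(b4,rmA), ball_in(b5,rmA), free(left), robot_in(rmA)}

== RESULT ==
["ball_in(b4,rmA)", "ball_in(b5,rmA)", "free(left)", "robot_in(rmA)"]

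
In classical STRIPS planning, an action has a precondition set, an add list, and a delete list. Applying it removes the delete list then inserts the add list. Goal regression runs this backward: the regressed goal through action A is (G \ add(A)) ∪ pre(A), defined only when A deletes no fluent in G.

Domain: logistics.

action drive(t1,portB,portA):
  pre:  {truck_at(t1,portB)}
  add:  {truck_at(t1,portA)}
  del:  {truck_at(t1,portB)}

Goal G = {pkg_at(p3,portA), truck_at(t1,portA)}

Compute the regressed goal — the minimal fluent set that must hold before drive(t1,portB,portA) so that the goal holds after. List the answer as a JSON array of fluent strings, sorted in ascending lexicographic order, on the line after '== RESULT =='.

Compute (G \ add) ∪ pre:
  G ∩ del = {}  (empty — regression defined)
  G \ add = {pkg_at(p3,portA), truck_at(t1,portA)} \ {truck_at(t1,portA)} = {pkg_at(p3,portA)}
  ∪ pre   = {pkg_at(p3,portA)} ∪ {truck_at(t1,portB)}
          = {pkg_at(p3,portA), truck_at(t1,portB)}

== RESULT ==
["pkg_at(p3,portA)", "truck_at(t1,portB)"]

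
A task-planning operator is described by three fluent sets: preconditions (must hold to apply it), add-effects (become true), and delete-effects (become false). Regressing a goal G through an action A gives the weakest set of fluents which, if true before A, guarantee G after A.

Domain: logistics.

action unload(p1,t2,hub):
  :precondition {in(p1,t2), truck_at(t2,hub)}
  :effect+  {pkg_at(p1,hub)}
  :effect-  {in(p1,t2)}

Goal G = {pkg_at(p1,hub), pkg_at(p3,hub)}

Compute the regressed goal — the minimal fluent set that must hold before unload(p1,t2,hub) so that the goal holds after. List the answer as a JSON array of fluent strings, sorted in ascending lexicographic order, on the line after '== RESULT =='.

Compute (G \ add) ∪ pre:
  G ∩ del = {}  (empty — regression defined)
  G \ add = {pkg_at(p1,hub), pkg_at(p3,hub)} \ {pkg_at(p1,hub)} = {pkg_at(p3,hub)}
  ∪ pre   = {pkg_at(p3,hub)} ∪ {in(p1,t2), truck_at(t2,hub)}
          = {in(p1,t2), pkg_at(p3,hub), truck_at(t2,hub)}

== RESULT ==
["in(p1,t2)", "pkg_at(p3,hub)", "truck_at(t2,hub)"]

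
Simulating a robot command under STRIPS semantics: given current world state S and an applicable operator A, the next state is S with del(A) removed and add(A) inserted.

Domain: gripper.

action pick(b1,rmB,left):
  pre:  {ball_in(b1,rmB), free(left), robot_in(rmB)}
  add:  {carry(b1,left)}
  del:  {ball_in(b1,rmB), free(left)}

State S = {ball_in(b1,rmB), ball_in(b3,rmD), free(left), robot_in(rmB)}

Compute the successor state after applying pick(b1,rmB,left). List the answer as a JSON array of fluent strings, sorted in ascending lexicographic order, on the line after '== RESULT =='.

Progress:
  pre ⊆ S: {ball_in(b1,rmB), free(left), robot_in(rmB)} ⊆ S  — applicable
  S \ del = {ball_in(b3,rmD), robot_in(rmB)}
  ∪ add   = {ball_in(b3,rmD), carry(b1,left), robot_in(rmB)}

== RESULT ==
["ball_in(b3,rmD)", "carry(b1,left)", "robot_in(rmB)"]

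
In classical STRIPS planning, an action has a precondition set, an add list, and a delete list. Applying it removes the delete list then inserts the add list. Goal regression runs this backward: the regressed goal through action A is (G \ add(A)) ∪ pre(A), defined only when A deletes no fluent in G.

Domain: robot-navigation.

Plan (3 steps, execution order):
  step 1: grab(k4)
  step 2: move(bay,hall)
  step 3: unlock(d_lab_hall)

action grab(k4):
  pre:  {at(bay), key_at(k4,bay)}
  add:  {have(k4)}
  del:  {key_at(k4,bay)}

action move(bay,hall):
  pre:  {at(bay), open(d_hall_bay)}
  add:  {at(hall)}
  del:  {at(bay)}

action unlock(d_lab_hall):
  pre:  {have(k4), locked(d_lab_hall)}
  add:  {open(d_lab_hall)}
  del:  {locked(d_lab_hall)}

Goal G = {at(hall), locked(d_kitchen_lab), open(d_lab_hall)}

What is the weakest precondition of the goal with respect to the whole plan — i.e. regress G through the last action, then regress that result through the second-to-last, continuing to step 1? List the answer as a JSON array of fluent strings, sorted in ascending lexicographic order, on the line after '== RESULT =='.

Work backward from the goal:
  through step 3 (unlock(d_lab_hall)): drop {open(d_lab_hall)}, keep {at(hall), locked(d_kitchen_lab)}, require {have(k4), locked(d_lab_hall)}
    → {at(hall), have(k4), locked(d_kitchen_lab), locked(d_lab_hall)}
  through step 2 (move(bay,hall)): drop {at(hall)}, keep {have(k4), locked(d_kitchen_lab), locked(d_lab_hall)}, require {at(bay), open(d_hall_bay)}
    → {at(bay), have(k4), locked(d_kitchen_lab), locked(d_lab_hall), open(d_hall_bay)}
  through step 1 (grab(k4)): drop {have(k4)}, keep {at(bay), locked(d_kitchen_lab), locked(d_lab_hall), open(d_hall_bay)}, require {at(bay), key_at(k4,bay)}
    → {at(bay), key_at(k4,bay), locked(d_kitchen_lab), locked(d_lab_hall), open(d_hall_bay)}

== RESULT ==
["at(bay)", "key_at(k4,bay)", "locked(d_kitchen_lab)", "locked(d_lab_hall)", "open(d_hall_bay)"]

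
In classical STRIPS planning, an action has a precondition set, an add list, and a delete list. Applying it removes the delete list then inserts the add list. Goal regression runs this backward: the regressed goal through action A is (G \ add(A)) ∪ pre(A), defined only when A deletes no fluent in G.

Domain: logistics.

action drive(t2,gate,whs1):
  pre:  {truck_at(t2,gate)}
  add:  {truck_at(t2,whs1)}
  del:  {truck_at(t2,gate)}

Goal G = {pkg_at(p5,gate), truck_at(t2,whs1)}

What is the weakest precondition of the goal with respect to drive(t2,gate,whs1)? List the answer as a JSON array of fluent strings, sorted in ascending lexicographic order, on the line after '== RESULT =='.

Regress:
  G ∩ del = {}  (empty — regression defined)
  G \ add = {pkg_at(p5,gate), truck_at(t2,whs1)} \ {truck_at(t2,whs1)} = {pkg_at(p5,gate)}
  ∪ pre   = {pkg_at(p5,gate)} ∪ {truck_at(t2,gate)}
          = {pkg_at(p5,gate), truck_at(t2,gate)}

== RESULT ==
["pkg_at(p5,gate)", "truck_at(t2,gate)"]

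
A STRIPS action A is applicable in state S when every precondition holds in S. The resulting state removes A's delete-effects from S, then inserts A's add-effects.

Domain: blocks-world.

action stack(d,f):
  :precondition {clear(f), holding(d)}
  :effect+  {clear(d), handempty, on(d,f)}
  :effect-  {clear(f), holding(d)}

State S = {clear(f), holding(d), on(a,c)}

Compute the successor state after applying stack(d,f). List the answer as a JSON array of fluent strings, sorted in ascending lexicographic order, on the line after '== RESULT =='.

Compute (S \ del) ∪ add:
  pre ⊆ S: {clear(f), holding(d)} ⊆ S  — applicable
  S \ del = {on(a,c)}
  ∪ add   = {clear(d), handempty, on(a,c), on(d,f)}

== RESULT ==
["clear(d)", "handempty", "on(a,c)", "on(d,f)"]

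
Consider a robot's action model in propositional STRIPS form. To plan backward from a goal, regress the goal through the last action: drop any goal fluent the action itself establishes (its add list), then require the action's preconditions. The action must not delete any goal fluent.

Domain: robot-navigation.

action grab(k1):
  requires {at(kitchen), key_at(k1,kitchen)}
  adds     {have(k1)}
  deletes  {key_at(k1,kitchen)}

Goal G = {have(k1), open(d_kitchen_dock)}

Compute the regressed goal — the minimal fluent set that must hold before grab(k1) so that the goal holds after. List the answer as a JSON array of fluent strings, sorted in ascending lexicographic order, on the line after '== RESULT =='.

Regress:
  G ∩ del = {}  (empty — regression defined)
  G \ add = {have(k1), open(d_kitchen_dock)} \ {have(k1)} = {open(d_kitchen_dock)}
  ∪ pre   = {open(d_kitchen_dock)} ∪ {at(kitchen), key_at(k1,kitchen)}
          = {at(kitchen), key_at(k1,kitchen), open(d_kitchen_dock)}

== RESULT ==
["at(kitchen)", "key_at(k1,kitchen)", "open(d_kitchen_dock)"]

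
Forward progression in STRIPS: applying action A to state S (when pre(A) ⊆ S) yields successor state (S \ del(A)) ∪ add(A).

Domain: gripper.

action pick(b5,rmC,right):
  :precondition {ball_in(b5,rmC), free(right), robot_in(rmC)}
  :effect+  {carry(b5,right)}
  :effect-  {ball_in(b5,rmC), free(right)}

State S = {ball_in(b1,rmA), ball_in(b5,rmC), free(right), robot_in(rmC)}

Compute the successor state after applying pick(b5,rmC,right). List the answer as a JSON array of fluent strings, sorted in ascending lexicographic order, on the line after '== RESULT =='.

Progress:
  pre ⊆ S: {ball_in(b5,rmC), free(right), robot_in(rmC)} ⊆ S  — applicable
  S \ del = {ball_in(b1,rmA), robot_in(rmC)}
  ∪ add   = {ball_in(b1,rmA), carry(b5,right), robot_in(rmC)}

== RESULT ==
["ball_in(b1,rmA)", "carry(b5,right)", "robot_in(rmC)"]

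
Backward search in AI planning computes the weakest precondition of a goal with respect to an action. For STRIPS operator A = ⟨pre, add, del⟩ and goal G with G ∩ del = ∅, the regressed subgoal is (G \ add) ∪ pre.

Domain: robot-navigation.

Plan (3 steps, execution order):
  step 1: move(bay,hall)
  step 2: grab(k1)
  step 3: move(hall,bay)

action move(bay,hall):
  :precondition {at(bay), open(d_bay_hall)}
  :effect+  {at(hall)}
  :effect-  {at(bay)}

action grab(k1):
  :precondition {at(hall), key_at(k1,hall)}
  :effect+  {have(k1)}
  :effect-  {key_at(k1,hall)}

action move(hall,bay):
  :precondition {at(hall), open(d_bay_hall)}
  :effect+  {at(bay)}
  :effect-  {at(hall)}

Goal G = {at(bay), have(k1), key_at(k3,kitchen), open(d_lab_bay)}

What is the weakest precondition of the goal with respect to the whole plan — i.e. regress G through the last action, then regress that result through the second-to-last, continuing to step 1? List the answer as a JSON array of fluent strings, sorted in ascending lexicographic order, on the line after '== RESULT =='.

Regress step by step:
  through step 3 (move(hall,bay)): drop {at(bay)}, keep {have(k1), key_at(k3,kitchen), open(d_lab_bay)}, require {at(hall), open(d_bay_hall)}
    → {at(hall), have(k1), key_at(k3,kitchen), open(d_bay_hall), open(d_lab_bay)}
  through step 2 (grab(k1)): drop {have(k1)}, keep {at(hall), key_at(k3,kitchen), open(d_bay_hall), open(d_lab_bay)}, require {at(hall), key_at(k1,hall)}
    → {at(hall), key_at(k1,hall), key_at(k3,kitchen), open(d_bay_hall), open(d_lab_bay)}
  through step 1 (move(bay,hall)): drop {at(hall)}, keep {key_at(k1,hall), key_at(k3,kitchen), open(d_bay_hall), open(d_lab_bay)}, require {at(bay), open(d_bay_hall)}
    → {at(bay), key_at(k1,hall), key_at(k3,kitchen), open(d_bay_hall), open(d_lab_bay)}

== RESULT ==
["at(bay)", "key_at(k1,hall)", "key_at(k3,kitchen)", "open(d_bay_hall)", "open(d_lab_bay)"]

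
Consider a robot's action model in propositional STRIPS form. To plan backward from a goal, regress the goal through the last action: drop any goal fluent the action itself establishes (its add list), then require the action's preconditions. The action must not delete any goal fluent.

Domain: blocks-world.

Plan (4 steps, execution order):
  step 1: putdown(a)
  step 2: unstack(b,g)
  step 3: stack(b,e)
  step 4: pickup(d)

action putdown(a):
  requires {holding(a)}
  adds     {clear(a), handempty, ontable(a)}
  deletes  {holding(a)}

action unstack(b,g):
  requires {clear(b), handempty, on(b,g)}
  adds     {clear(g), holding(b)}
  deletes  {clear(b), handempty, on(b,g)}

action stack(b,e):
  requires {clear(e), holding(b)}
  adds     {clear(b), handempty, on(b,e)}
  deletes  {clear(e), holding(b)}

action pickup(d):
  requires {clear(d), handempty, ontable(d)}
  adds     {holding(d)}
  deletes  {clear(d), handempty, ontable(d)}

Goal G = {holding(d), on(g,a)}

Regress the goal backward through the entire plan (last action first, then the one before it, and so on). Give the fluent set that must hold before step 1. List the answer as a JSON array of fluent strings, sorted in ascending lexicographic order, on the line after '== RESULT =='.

Work backward from the goal:
  through step 4 (pickup(d)): drop {holding(d)}, keep {on(g,a)}, require {clear(d), handempty, ontable(d)}
    → {clear(d), handempty, on(g,a), ontable(d)}
  through step 3 (stack(b,e)): drop {handempty}, keep {clear(d), on(g,a), ontable(d)}, require {clear(e), holding(b)}
    → {clear(d), clear(e), holding(b), on(g,a), ontable(d)}
  through step 2 (unstack(b,g)): drop {holding(b)}, keep {clear(d), clear(e), on(g,a), ontable(d)}, require {clear(b), handempty, on(b,g)}
    → {clear(b), clear(d), clear(e), handempty, on(b,g), on(g,a), ontable(d)}
  through step 1 (putdown(a)): drop {handempty}, keep {clear(b), clear(d), clear(e), on(b,g), on(g,a), ontable(d)}, require {holding(a)}
    → {clear(b), clear(d), clear(e), holding(a), on(b,g), on(g,a), ontable(d)}

== RESULT ==
["clear(b)", "clear(d)", "clear(e)", "holding(a)", "on(b,g)", "on(g,a)", "ontable(d)"]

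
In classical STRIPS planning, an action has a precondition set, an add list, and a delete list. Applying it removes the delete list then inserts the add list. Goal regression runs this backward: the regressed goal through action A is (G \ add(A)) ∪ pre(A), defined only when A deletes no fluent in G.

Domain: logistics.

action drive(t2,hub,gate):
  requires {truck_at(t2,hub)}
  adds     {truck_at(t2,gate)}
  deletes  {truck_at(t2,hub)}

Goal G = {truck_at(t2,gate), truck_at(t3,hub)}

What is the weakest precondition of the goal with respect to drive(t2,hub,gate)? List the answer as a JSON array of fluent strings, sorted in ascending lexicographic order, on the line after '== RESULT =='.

Regress:
  G ∩ del = {}  (empty — regression defined)
  G \ add = {truck_at(t2,gate), truck_at(t3,hub)} \ {truck_at(t2,gate)} = {truck_at(t3,hub)}
  ∪ pre   = {truck_at(t3,hub)} ∪ {truck_at(t2,hub)}
          = {truck_at(t2,hub), truck_at(t3,hub)}

== RESULT ==
["truck_at(t2,hub)", "truck_at(t3,hub)"]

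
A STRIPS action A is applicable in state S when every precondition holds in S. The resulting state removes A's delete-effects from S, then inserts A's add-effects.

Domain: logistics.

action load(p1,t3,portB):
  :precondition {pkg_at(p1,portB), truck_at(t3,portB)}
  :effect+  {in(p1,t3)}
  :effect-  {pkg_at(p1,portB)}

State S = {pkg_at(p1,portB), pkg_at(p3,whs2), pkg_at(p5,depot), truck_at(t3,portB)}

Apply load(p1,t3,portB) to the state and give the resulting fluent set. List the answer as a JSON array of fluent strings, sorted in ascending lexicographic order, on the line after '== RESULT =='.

Compute (S \ del) ∪ add:
  pre ⊆ S: {pkg_at(p1,portB), truck_at(t3,portB)} ⊆ S  — applicable
  S \ del = {pkg_at(p3,whs2), pkg_at(p5,depot), truck_at(t3,portB)}
  ∪ add   = {in(p1,t3), pkg_at(p3,whs2), pkg_at(p5,depot), truck_at(t3,portB)}

== RESULT ==
["in(p1,t3)", "pkg_at(p3,whs2)", "pkg_at(p5,depot)", "truck_at(t3,portB)"]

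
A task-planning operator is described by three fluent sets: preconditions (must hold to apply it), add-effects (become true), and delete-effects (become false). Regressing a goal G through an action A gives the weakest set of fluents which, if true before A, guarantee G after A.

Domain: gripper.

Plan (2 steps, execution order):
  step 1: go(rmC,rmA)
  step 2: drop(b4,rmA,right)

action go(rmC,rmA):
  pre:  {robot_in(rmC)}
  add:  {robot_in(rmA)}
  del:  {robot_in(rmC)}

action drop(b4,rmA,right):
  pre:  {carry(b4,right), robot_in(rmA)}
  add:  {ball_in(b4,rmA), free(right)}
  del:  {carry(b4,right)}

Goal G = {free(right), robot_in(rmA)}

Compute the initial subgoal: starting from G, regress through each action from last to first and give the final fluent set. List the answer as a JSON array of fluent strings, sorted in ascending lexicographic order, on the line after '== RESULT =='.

Regress step by step:
  through step 2 (drop(b4,rmA,right)): drop {free(right)}, keep {robot_in(rmA)}, require {carry(b4,right), robot_in(rmA)}
    → {carry(b4,right), robot_in(rmA)}
  through step 1 (go(rmC,rmA)): drop {robot_in(rmA)}, keep {carry(b4,right)}, require {robot_in(rmC)}
    → {carry(b4,right), robot_in(rmC)}

== RESULT ==
["carry(b4,right)", "robot_in(rmC)"]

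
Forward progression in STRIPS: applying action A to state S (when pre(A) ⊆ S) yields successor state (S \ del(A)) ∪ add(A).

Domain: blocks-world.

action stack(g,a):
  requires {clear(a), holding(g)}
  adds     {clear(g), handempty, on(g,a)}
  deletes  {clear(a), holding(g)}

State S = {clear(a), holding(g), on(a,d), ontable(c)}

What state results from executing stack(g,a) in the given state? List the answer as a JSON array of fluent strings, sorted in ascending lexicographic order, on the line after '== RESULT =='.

Progress:
  pre ⊆ S: {clear(a), holding(g)} ⊆ S  — applicable
  S \ del = {on(a,d), ontable(c)}
  ∪ add   = {clear(g), handempty, on(a,d), on(g,a), ontable(c)}

== RESULT ==
["clear(g)", "handempty", "on(a,d)", "on(g,a)", "ontable(c)"]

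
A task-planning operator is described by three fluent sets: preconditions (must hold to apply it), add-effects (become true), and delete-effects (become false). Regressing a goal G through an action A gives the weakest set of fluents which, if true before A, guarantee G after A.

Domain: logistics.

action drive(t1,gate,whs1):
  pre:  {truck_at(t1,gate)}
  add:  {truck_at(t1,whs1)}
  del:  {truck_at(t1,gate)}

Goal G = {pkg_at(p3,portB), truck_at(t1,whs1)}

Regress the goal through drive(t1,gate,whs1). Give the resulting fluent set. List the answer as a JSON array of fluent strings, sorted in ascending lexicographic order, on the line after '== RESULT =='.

Compute (G \ add) ∪ pre:
  G ∩ del = {}  (empty — regression defined)
  G \ add = {pkg_at(p3,portB), truck_at(t1,whs1)} \ {truck_at(t1,whs1)} = {pkg_at(p3,portB)}
  ∪ pre   = {pkg_at(p3,portB)} ∪ {truck_at(t1,gate)}
          = {pkg_at(p3,portB), truck_at(t1,gate)}

== RESULT ==
["pkg_at(p3,portB)", "truck_at(t1,gate)"]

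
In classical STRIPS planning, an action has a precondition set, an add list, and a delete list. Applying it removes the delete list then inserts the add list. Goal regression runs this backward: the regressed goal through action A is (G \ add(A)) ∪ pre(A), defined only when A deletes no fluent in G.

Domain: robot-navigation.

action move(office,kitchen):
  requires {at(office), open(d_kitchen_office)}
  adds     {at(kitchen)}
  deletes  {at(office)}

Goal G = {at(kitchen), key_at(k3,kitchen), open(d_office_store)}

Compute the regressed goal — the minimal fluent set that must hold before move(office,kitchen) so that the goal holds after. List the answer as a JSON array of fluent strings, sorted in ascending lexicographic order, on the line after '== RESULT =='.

Compute (G \ add) ∪ pre:
  G ∩ del = {}  (empty — regression defined)
  G \ add = {at(kitchen), key_at(k3,kitchen), open(d_office_store)} \ {at(kitchen)} = {key_at(k3,kitchen), open(d_office_store)}
  ∪ pre   = {key_at(k3,kitchen), open(d_office_store)} ∪ {at(office), open(d_kitchen_office)}
          = {at(office), key_at(k3,kitchen), open(d_kitchen_office), open(d_office_store)}

== RESULT ==
["at(office)", "key_at(k3,kitchen)", "open(d_kitchen_office)", "open(d_office_store)"]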